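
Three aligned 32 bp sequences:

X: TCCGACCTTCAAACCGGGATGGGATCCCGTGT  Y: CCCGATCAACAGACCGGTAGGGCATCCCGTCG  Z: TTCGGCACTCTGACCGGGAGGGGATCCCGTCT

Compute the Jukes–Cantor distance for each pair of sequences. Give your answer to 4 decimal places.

d(X,Y) = 0.4042, d(X,Z) = 0.3041, d(Y,Z) = 0.4598

X–Y: 10/32 sites differ → p = 0.3125, d = −0.75 ln(1 − 0.416667) = 0.404248 ≈ 0.4042.
X–Z: 8/32 sites differ → p = 0.25, d = −0.75 ln(1 − 0.333333) = 0.304098 ≈ 0.3041.
Y–Z: 11/32 sites differ → p = 0.34375, d = −0.75 ln(1 − 0.458333) = 0.459828 ≈ 0.4598.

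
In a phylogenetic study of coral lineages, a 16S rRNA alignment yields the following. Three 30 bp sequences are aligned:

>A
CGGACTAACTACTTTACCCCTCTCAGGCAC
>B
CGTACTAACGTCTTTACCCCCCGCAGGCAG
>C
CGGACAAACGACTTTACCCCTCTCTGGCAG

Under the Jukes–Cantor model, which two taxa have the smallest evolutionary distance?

A–B: 6/30 differ, p = 0.200, d = 0.233.
A–C: 4/30 differ, p = 0.133, d = 0.147.
B–C: 6/30 differ, p = 0.200, d = 0.233.
The smallest distance is between A and C.

A and C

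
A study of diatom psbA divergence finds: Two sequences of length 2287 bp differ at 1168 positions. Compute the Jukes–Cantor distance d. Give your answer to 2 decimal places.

0.86

p = 1168/2287 ≈ 0.510713.
d = −(3/4) ln(1 − 4p/3) = −0.75 ln(1 − 0.680951) = −0.75 ln(0.319049)
  = −0.75 × (-1.142411) = 0.856808 substitutions/site.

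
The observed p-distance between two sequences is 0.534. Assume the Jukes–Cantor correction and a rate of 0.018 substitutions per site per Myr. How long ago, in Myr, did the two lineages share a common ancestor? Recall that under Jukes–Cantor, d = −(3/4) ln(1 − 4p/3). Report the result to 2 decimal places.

d = −(3/4) ln(1 − 4p/3) = −0.75 ln(1 − 0.712) = −0.75 ln(0.288)
  = −0.75 × (-1.244795) = 0.933596 substitutions/site.
Under a molecular clock d = 2μt, so t = d/(2μ) = 0.933596 / (2 × 0.018) = 25.93 Myr.

25.93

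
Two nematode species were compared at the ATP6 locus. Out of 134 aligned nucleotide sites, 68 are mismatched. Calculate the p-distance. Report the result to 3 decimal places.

p = 68/134 = 0.507462… ≈ 0.507 (to 3 d.p.).

0.507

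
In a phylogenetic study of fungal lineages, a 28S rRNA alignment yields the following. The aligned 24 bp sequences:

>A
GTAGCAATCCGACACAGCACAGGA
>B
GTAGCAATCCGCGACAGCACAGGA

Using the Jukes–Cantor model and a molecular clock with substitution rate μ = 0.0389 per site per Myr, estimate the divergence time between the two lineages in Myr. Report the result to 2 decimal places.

1.14

The sequences differ at 2 of 24 sites (12, 13), so p = 2/24 ≈ 0.083333.
d = −(3/4) ln(1 − 4p/3) = −0.75 ln(1 − 0.111111) = −0.75 ln(0.888889)
  = −0.75 × (-0.117783) = 0.088337 substitutions/site.
Under a molecular clock d = 2μt, so t = d/(2μ) = 0.088337 / (2 × 0.0389) = 1.14 Myr.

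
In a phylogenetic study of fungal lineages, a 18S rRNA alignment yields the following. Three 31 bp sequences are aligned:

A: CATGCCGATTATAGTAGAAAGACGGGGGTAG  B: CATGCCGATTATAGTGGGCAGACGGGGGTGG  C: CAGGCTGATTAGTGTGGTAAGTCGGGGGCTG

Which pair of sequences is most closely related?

A and B

A–B: 4/31 differ, p = 0.129, d = 0.142.
A–C: 9/31 differ, p = 0.290, d = 0.367.
B–C: 9/31 differ, p = 0.290, d = 0.367.
The smallest distance is between A and B.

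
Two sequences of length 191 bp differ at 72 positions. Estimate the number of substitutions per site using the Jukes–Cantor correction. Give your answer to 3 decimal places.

0.524

p = 72/191 ≈ 0.376963.
d = −(3/4) ln(1 − 4p/3) = −0.75 ln(1 − 0.502617) = −0.75 ln(0.497383)
  = −0.75 × (-0.698395) = 0.523796 substitutions/site.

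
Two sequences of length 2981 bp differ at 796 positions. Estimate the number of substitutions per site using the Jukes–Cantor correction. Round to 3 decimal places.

p = 796/2981 ≈ 0.267024.
d = −(3/4) ln(1 − 4p/3) = −0.75 ln(1 − 0.356032) = −0.75 ln(0.643968)
  = −0.75 × (-0.440106) = 0.330080 substitutions/site.

0.330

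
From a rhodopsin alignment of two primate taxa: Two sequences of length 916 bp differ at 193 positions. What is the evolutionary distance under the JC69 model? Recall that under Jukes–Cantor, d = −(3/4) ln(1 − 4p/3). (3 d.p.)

p = 193/916 ≈ 0.210699.
d = −(3/4) ln(1 − 4p/3) = −0.75 ln(1 − 0.280932) = −0.75 ln(0.719068)
  = −0.75 × (-0.329799) = 0.247349 substitutions/site.

0.247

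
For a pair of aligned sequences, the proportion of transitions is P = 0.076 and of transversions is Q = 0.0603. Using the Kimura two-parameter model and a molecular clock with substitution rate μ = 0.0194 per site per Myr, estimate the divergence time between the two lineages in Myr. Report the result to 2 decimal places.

3.90

Under the Kimura two-parameter model, d = −½ ln(1 − 2P − Q) − ¼ ln(1 − 2Q).
1 − 2P − Q = 0.7877, giving −½ ln(0.7877) = 0.119319.
1 − 2Q = 0.8794, giving −¼ ln(0.8794) = 0.032129.
d = 0.119319 + 0.032129 = 0.151448.
Under a molecular clock d = 2μt, so t = d/(2μ) = 0.151448 / (2 × 0.0194) = 3.90 Myr.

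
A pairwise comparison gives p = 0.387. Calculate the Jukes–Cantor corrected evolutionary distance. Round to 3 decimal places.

0.544

d = −(3/4) ln(1 − 4p/3) = −0.75 ln(1 − 0.516) = −0.75 ln(0.484)
  = −0.75 × (-0.725670) = 0.544253 substitutions/site.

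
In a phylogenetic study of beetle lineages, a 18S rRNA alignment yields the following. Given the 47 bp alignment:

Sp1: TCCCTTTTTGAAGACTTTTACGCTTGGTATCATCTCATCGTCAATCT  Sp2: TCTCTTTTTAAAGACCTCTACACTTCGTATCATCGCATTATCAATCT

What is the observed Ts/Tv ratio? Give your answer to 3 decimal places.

3.500

Transitions are A↔G and C↔T; transversions are all other mismatches.
Transitions: 7. Transversions: 2.
R = 7/2 = 3.500.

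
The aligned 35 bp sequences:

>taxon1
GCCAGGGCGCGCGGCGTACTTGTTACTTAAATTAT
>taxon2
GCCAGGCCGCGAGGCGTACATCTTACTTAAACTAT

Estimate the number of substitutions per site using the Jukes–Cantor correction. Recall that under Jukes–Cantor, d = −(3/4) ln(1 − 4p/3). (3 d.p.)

0.158

The sequences differ at 5 of 35 sites (7, 12, 20, 22, 32), so p = 5/35 ≈ 0.142857.
d = −(3/4) ln(1 − 4p/3) = −0.75 ln(1 − 0.190476) = −0.75 ln(0.809524)
  = −0.75 × (-0.211309) = 0.158482 substitutions/site.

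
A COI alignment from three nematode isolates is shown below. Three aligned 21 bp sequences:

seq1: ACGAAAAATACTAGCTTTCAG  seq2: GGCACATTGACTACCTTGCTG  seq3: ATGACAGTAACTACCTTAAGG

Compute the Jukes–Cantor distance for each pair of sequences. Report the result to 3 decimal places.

seq1–seq2: 10/21 sites differ → p ≈ 0.47619, d = −0.75 ln(1 − 0.63492) = 0.755729 ≈ 0.756.
seq1–seq3: 9/21 sites differ → p ≈ 0.428571, d = −0.75 ln(1 − 0.571428) = 0.635472 ≈ 0.635.
seq2–seq3: 8/21 sites differ → p ≈ 0.380952, d = −0.75 ln(1 − 0.507936) = 0.531860 ≈ 0.532.

d(seq1,seq2) = 0.756, d(seq1,seq3) = 0.635, d(seq2,seq3) = 0.532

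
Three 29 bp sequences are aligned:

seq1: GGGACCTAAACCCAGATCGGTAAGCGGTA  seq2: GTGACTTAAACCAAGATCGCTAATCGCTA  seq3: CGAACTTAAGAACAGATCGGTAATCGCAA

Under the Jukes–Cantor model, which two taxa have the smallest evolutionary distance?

seq1–seq2: 6/29 differ, p = 0.207, d = 0.242.
seq1–seq3: 9/29 differ, p = 0.310, d = 0.401.
seq2–seq3: 9/29 differ, p = 0.310, d = 0.401.
The smallest distance is between seq1 and seq2.

seq1 and seq2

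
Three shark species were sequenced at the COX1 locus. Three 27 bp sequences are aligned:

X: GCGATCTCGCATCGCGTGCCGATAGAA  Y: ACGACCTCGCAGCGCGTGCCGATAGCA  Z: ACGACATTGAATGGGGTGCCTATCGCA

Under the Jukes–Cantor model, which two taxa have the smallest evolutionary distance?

X and Y

X–Y: 4/27 differ, p = 0.148, d = 0.165.
X–Z: 10/27 differ, p = 0.370, d = 0.511.
Y–Z: 8/27 differ, p = 0.296, d = 0.377.
The smallest distance is between X and Y.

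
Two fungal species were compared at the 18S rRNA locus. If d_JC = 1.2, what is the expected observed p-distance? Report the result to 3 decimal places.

0.599

p = (3/4)(1 − e^(−4d/3)) = 0.75 × (1 − e^(-1.6)) = 0.75 × (1 − 0.201897) = 0.598577.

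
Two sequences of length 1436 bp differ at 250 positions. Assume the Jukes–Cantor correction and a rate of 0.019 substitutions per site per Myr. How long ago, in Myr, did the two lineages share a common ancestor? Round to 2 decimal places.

5.21

p = 250/1436 ≈ 0.174095.
d = −(3/4) ln(1 − 4p/3) = −0.75 ln(1 − 0.232127) = −0.75 ln(0.767873)
  = −0.75 × (-0.264131) = 0.198098 substitutions/site.
Under a molecular clock d = 2μt, so t = d/(2μ) = 0.198098 / (2 × 0.019) = 5.21 Myr.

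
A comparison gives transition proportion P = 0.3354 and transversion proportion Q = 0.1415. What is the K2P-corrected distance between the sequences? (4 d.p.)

Under the Kimura two-parameter model, d = −½ ln(1 − 2P − Q) − ¼ ln(1 − 2Q).
1 − 2P − Q = 0.1877, giving −½ ln(0.1877) = 0.836455.
1 − 2Q = 0.717, giving −¼ ln(0.717) = 0.083170.
d = 0.836455 + 0.083170 = 0.919625.

0.9196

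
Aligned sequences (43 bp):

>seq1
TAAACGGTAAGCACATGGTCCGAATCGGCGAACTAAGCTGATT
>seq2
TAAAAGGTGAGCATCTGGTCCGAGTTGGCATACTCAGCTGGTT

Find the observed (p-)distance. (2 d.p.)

The sequences differ at 10 of 43 positions (sites 5, 9, 14, 15, 24, 26, 30, 31, 35, 41).
p = 10/43 = 0.232558… ≈ 0.23 (to 2 d.p.).

0.23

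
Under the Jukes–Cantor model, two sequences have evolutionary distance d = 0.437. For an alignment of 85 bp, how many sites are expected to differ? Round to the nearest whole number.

28

Invert JC69: p = (3/4)(1 − e^(−4d/3)) = 0.75 × (1 − e^(-0.582667)) = 0.75 × (1 − 0.558407) = 0.331195.
Expected differing sites = pL ≈ 0.331195 × 85 = 28.151575 ≈ 28.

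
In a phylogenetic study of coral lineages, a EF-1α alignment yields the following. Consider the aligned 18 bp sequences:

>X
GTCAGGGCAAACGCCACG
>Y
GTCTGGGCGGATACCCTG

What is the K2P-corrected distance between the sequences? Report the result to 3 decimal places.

0.612

Of 18 sites, 5 differences are transitions and 2 are transversions, so P = 5/18 ≈ 0.277778 and Q = 2/18 ≈ 0.111111.
Under the Kimura two-parameter model, d = −½ ln(1 − 2P − Q) − ¼ ln(1 − 2Q).
1 − 2P − Q = 0.333333, giving −½ ln(0.333333) = 0.549307.
1 − 2Q = 0.777778, giving −¼ ln(0.777778) = 0.062829.
d = 0.549307 + 0.062829 = 0.612136.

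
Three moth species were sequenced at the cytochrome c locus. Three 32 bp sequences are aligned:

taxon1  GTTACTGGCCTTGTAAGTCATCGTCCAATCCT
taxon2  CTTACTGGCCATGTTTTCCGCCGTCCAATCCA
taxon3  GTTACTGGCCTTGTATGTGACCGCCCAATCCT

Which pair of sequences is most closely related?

taxon1 and taxon3

taxon1–taxon2: 9/32 differ, p = 0.281, d = 0.353.
taxon1–taxon3: 4/32 differ, p = 0.125, d = 0.137.
taxon2–taxon3: 9/32 differ, p = 0.281, d = 0.353.
The smallest distance is between taxon1 and taxon3.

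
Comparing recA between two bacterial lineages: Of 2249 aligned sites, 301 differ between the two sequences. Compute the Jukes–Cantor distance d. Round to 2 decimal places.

p = 301/2249 ≈ 0.133837.
d = −(3/4) ln(1 − 4p/3) = −0.75 ln(1 − 0.178449) = −0.75 ln(0.821551)
  = −0.75 × (-0.196561) = 0.147421 substitutions/site.

0.15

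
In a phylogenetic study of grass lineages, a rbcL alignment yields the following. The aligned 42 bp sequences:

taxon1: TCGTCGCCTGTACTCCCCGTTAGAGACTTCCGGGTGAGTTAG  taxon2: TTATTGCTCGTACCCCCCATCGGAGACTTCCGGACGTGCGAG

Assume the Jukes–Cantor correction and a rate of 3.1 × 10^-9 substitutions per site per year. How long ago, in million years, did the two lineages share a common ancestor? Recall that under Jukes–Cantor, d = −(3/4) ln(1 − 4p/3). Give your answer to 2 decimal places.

71.10

The sequences differ at 14 of 42 sites, so p = 14/42 ≈ 0.333333.
d = −(3/4) ln(1 − 4p/3) = −0.75 ln(1 − 0.444444) = −0.75 ln(0.555556)
  = −0.75 × (-0.587786) = 0.440840 substitutions/site.
Under a molecular clock d = 2μt, so t = d/(2μ) = 0.440840 / (2 × 3.1 × 10^-9) = 71.10 million years.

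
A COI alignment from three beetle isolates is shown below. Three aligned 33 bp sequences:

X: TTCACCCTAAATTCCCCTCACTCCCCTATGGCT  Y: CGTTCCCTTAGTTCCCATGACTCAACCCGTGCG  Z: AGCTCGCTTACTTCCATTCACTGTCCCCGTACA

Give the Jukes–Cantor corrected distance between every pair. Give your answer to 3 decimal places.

d(X,Y) = 0.699, d(X,Z) = 0.780, d(Y,Z) = 0.497

X–Y: 15/33 sites differ → p ≈ 0.454545, d = −0.75 ln(1 − 0.60606) = 0.698667 ≈ 0.699.
X–Z: 16/33 sites differ → p ≈ 0.484848, d = −0.75 ln(1 − 0.646464) = 0.779827 ≈ 0.780.
Y–Z: 12/33 sites differ → p ≈ 0.363636, d = −0.75 ln(1 − 0.484848) = 0.497470 ≈ 0.497.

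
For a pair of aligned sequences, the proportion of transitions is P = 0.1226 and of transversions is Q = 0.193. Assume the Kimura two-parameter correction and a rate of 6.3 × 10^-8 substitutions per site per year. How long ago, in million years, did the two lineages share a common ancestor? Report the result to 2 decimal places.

Under the Kimura two-parameter model, d = −½ ln(1 − 2P − Q) − ¼ ln(1 − 2Q).
1 − 2P − Q = 0.5618, giving −½ ln(0.5618) = 0.288305.
1 − 2Q = 0.614, giving −¼ ln(0.614) = 0.121940.
d = 0.288305 + 0.121940 = 0.410245.
Under a molecular clock d = 2μt, so t = d/(2μ) = 0.410245 / (2 × 6.3 × 10^-8) = 3.26 million years.

3.26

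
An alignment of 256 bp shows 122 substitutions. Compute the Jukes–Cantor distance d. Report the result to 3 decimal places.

0.757

p = 122/256 ≈ 0.476563.
d = −(3/4) ln(1 − 4p/3) = −0.75 ln(1 − 0.635417) = −0.75 ln(0.364583)
  = −0.75 × (-1.009001) = 0.756751 substitutions/site.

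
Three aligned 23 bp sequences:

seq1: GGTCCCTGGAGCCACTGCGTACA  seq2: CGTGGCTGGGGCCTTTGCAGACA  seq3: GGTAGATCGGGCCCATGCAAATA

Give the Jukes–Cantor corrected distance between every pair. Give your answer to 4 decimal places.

d(seq1,seq2) = 0.4674, d(seq1,seq3) = 0.6501, d(seq2,seq3) = 0.4674

seq1–seq2: 8/23 sites differ → p ≈ 0.347826, d = −0.75 ln(1 − 0.463768) = 0.467391 ≈ 0.4674.
seq1–seq3: 10/23 sites differ → p ≈ 0.434783, d = −0.75 ln(1 − 0.579711) = 0.650110 ≈ 0.6501.
seq2–seq3: 8/23 sites differ → p ≈ 0.347826, d = −0.75 ln(1 − 0.463768) = 0.467391 ≈ 0.4674.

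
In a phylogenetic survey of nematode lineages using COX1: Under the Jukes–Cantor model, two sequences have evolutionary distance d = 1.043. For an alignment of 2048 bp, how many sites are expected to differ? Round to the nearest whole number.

Invert JC69: p = (3/4)(1 − e^(−4d/3)) = 0.75 × (1 − e^(-1.390667)) = 0.75 × (1 − 0.248909) = 0.563318.
Expected differing sites = pL ≈ 0.563318 × 2048 = 1153.675264 ≈ 1154.

1154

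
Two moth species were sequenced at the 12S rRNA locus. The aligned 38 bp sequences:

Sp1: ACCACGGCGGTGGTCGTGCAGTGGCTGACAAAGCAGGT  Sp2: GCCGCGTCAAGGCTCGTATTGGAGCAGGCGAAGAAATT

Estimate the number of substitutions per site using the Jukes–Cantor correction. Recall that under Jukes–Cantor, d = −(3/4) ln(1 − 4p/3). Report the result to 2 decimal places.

0.75

The sequences differ at 18 of 38 sites, so p = 18/38 ≈ 0.473684.
d = −(3/4) ln(1 − 4p/3) = −0.75 ln(1 − 0.631579) = −0.75 ln(0.368421)
  = −0.75 × (-0.998529) = 0.748897 substitutions/site.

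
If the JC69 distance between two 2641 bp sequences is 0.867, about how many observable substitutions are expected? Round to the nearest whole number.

1357

Invert JC69: p = (3/4)(1 − e^(−4d/3)) = 0.75 × (1 − e^(-1.156)) = 0.75 × (1 − 0.314743) = 0.513943.
Expected differing sites = pL ≈ 0.513943 × 2641 = 1357.323463 ≈ 1357.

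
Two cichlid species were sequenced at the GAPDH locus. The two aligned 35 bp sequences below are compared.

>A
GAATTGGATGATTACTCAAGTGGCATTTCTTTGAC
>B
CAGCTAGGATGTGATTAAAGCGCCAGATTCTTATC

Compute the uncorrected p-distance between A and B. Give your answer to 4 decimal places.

0.5429

The sequences differ at 19 of 35 positions.
p = 19/35 = 0.542857… ≈ 0.5429 (to 4 d.p.).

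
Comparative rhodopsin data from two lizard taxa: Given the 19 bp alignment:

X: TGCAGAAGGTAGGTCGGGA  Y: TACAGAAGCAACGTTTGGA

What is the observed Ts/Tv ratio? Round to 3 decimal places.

Transitions are A↔G and C↔T; transversions are all other mismatches.
Transitions: 2. Transversions: 4.
R = 2/4 = 0.500.

0.500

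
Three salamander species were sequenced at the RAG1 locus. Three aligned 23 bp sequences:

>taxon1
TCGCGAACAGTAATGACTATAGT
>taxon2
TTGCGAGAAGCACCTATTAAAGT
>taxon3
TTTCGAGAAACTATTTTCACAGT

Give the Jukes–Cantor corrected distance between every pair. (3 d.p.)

d(taxon1,taxon2) = 0.553, d(taxon1,taxon3) = 0.892, d(taxon2,taxon3) = 0.467

taxon1–taxon2: 9/23 sites differ → p ≈ 0.391304, d = −0.75 ln(1 − 0.521739) = 0.553199 ≈ 0.553.
taxon1–taxon3: 12/23 sites differ → p ≈ 0.521739, d = −0.75 ln(1 − 0.695652) = 0.892188 ≈ 0.892.
taxon2–taxon3: 8/23 sites differ → p ≈ 0.347826, d = −0.75 ln(1 − 0.463768) = 0.467391 ≈ 0.467.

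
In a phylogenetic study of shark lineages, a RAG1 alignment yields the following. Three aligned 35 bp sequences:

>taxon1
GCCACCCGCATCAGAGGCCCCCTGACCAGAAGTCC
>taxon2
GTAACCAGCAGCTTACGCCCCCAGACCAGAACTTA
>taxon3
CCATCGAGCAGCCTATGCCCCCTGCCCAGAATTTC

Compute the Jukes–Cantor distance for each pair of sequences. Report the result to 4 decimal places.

d(taxon1,taxon2) = 0.4073, d(taxon1,taxon3) = 0.4582, d(taxon2,taxon3) = 0.3597

taxon1–taxon2: 11/35 sites differ → p ≈ 0.314286, d = −0.75 ln(1 − 0.419048) = 0.407315 ≈ 0.4073.
taxon1–taxon3: 12/35 sites differ → p ≈ 0.342857, d = −0.75 ln(1 − 0.457143) = 0.458182 ≈ 0.4582.
taxon2–taxon3: 10/35 sites differ → p ≈ 0.285714, d = −0.75 ln(1 − 0.380952) = 0.359679 ≈ 0.3597.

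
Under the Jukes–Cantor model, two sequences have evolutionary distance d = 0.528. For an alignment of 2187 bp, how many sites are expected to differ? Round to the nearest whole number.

Invert JC69: p = (3/4)(1 − e^(−4d/3)) = 0.75 × (1 − e^(-0.704)) = 0.75 × (1 − 0.494603) = 0.379048.
Expected differing sites = pL ≈ 0.379048 × 2187 = 828.977976 ≈ 829.

829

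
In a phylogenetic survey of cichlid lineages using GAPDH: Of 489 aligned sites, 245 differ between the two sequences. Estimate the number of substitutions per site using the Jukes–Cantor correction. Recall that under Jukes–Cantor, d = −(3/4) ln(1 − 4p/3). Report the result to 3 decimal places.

0.827

p = 245/489 ≈ 0.501022.
d = −(3/4) ln(1 − 4p/3) = −0.75 ln(1 − 0.668029) = −0.75 ln(0.331971)
  = −0.75 × (-1.102708) = 0.827031 substitutions/site.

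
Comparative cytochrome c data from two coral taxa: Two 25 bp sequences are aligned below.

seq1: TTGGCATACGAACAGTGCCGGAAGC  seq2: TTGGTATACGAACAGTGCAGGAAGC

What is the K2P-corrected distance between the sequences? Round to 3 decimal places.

0.085

Of 25 sites, 1 differences are transitions and 1 are transversions, so P = 1/25 = 0.04 and Q = 1/25 = 0.04.
Under the Kimura two-parameter model, d = −½ ln(1 − 2P − Q) − ¼ ln(1 − 2Q).
1 − 2P − Q = 0.88, giving −½ ln(0.88) = 0.063917.
1 − 2Q = 0.92, giving −¼ ln(0.92) = 0.020845.
d = 0.063917 + 0.020845 = 0.084762.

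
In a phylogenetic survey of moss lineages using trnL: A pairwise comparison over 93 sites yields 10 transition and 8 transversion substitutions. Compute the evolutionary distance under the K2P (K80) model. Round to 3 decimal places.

P = 10/93 ≈ 0.107527 and Q = 8/93 ≈ 0.086022.
Under the Kimura two-parameter model, d = −½ ln(1 − 2P − Q) − ¼ ln(1 − 2Q).
1 − 2P − Q = 0.698924, giving −½ ln(0.698924) = 0.179107.
1 − 2Q = 0.827956, giving −¼ ln(0.827956) = 0.047199.
d = 0.179107 + 0.047199 = 0.226306.

0.226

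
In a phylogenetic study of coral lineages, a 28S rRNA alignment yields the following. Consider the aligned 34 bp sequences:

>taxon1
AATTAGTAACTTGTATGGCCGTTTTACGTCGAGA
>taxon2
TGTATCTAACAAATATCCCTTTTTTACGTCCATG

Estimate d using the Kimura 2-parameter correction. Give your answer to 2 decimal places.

0.67

Of 34 sites, 4 differences are transitions and 11 are transversions, so P = 4/34 ≈ 0.117647 and Q = 11/34 ≈ 0.323529.
Under the Kimura two-parameter model, d = −½ ln(1 − 2P − Q) − ¼ ln(1 − 2Q).
1 − 2P − Q = 0.441177, giving −½ ln(0.441177) = 0.409155.
1 − 2Q = 0.352942, giving −¼ ln(0.352942) = 0.260363.
d = 0.409155 + 0.260363 = 0.669518.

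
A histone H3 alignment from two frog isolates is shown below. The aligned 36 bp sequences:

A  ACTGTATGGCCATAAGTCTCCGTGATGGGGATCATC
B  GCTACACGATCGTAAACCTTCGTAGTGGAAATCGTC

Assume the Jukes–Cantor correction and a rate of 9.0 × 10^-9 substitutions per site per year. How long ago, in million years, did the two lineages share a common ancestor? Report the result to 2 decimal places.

The sequences differ at 15 of 36 sites, so p = 15/36 ≈ 0.416667.
d = −(3/4) ln(1 − 4p/3) = −0.75 ln(1 − 0.555556) = −0.75 ln(0.444444)
  = −0.75 × (-0.810931) = 0.608198 substitutions/site.
Under a molecular clock d = 2μt, so t = d/(2μ) = 0.608198 / (2 × 9.0 × 10^-9) = 33.79 million years.

33.79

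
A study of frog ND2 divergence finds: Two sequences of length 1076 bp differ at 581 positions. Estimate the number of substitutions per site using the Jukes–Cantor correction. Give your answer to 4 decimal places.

p = 581/1076 ≈ 0.539963.
d = −(3/4) ln(1 − 4p/3) = −0.75 ln(1 − 0.719951) = −0.75 ln(0.280049)
  = −0.75 × (-1.272791) = 0.954593 substitutions/site.

0.9546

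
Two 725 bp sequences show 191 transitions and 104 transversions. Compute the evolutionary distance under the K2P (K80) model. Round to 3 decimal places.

P = 191/725 ≈ 0.263448 and Q = 104/725 ≈ 0.143448.
Under the Kimura two-parameter model, d = −½ ln(1 − 2P − Q) − ¼ ln(1 − 2Q).
1 − 2P − Q = 0.329656, giving −½ ln(0.329656) = 0.554853.
1 − 2Q = 0.713104, giving −¼ ln(0.713104) = 0.084532.
d = 0.554853 + 0.084532 = 0.639385.

0.639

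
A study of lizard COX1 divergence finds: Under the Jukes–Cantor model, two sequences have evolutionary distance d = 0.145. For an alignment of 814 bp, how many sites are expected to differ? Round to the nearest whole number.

107

Invert JC69: p = (3/4)(1 − e^(−4d/3)) = 0.75 × (1 − e^(-0.193333)) = 0.75 × (1 − 0.824207) = 0.131845.
Expected differing sites = pL ≈ 0.131845 × 814 = 107.32183 ≈ 107.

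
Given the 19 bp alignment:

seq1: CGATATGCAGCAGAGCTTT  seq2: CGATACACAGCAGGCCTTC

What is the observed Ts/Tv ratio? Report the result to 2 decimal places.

Transitions are A↔G and C↔T; transversions are all other mismatches.
Transitions: 4. Transversions: 1.
R = 4/1 = 4.00.

4.00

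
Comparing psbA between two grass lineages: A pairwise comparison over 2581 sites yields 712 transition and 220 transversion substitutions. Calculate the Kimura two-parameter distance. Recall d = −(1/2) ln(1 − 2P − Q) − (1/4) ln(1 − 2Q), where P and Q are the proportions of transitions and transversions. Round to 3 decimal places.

P = 712/2581 ≈ 0.275862 and Q = 220/2581 ≈ 0.085238.
Under the Kimura two-parameter model, d = −½ ln(1 − 2P − Q) − ¼ ln(1 − 2Q).
1 − 2P − Q = 0.363038, giving −½ ln(0.363038) = 0.506624.
1 − 2Q = 0.829524, giving −¼ ln(0.829524) = 0.046726.
d = 0.506624 + 0.046726 = 0.553350.

0.553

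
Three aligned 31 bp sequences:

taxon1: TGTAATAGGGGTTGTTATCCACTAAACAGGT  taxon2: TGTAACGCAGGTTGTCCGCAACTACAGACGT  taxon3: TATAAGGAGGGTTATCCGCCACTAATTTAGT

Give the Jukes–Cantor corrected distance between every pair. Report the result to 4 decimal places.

taxon1–taxon2: 11/31 sites differ → p ≈ 0.354839, d = −0.75 ln(1 − 0.473119) = 0.480585 ≈ 0.4806.
taxon1–taxon3: 12/31 sites differ → p ≈ 0.387097, d = −0.75 ln(1 − 0.516129) = 0.544453 ≈ 0.5445.
taxon2–taxon3: 11/31 sites differ → p ≈ 0.354839, d = −0.75 ln(1 − 0.473119) = 0.480585 ≈ 0.4806.

d(taxon1,taxon2) = 0.4806, d(taxon1,taxon3) = 0.5445, d(taxon2,taxon3) = 0.4806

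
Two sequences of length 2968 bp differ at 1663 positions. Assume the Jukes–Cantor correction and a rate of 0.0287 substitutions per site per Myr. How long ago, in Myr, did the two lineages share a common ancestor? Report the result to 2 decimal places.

p = 1663/2968 ≈ 0.56031.
d = −(3/4) ln(1 − 4p/3) = −0.75 ln(1 − 0.74708) = −0.75 ln(0.25292)
  = −0.75 × (-1.374682) = 1.031012 substitutions/site.
Under a molecular clock d = 2μt, so t = d/(2μ) = 1.031012 / (2 × 0.0287) = 17.96 Myr.

17.96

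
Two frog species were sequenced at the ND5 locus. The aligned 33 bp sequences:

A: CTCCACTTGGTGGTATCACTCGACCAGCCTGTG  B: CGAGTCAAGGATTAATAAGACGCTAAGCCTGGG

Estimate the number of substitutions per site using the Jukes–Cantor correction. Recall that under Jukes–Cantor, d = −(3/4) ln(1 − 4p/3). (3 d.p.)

The sequences differ at 17 of 33 sites, so p = 17/33 ≈ 0.515152.
d = −(3/4) ln(1 − 4p/3) = −0.75 ln(1 − 0.686869) = −0.75 ln(0.313131)
  = −0.75 × (-1.161134) = 0.870851 substitutions/site.

0.871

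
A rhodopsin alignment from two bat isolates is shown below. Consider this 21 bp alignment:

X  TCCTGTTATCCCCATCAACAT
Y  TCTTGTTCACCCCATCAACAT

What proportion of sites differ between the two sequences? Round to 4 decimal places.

The sequences differ at 3 of 21 positions (sites 3, 8, 9).
p = 3/21 = 0.142857… ≈ 0.1429 (to 4 d.p.).

0.1429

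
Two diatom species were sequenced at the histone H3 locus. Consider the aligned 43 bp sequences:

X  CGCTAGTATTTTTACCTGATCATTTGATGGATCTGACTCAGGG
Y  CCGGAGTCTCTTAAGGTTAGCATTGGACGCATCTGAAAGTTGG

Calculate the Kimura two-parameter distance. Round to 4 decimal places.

0.6537

Of 43 sites, 2 differences are transitions and 16 are transversions, so P = 2/43 ≈ 0.046512 and Q = 16/43 ≈ 0.372093.
Under the Kimura two-parameter model, d = −½ ln(1 − 2P − Q) − ¼ ln(1 − 2Q).
1 − 2P − Q = 0.534883, giving −½ ln(0.534883) = 0.312854.
1 − 2Q = 0.255814, giving −¼ ln(0.255814) = 0.340826.
d = 0.312854 + 0.340826 = 0.653680.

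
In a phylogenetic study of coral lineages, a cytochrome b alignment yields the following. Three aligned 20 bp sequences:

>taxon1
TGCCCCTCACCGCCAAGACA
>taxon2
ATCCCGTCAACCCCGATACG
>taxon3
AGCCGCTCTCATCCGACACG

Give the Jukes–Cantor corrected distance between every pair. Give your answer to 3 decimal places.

taxon1–taxon2: 8/20 sites differ → p = 0.4, d = −0.75 ln(1 − 0.533333) = 0.571605 ≈ 0.572.
taxon1–taxon3: 8/20 sites differ → p = 0.4, d = −0.75 ln(1 − 0.533333) = 0.571605 ≈ 0.572.
taxon2–taxon3: 8/20 sites differ → p = 0.4, d = −0.75 ln(1 − 0.533333) = 0.571605 ≈ 0.572.

d(taxon1,taxon2) = 0.572, d(taxon1,taxon3) = 0.572, d(taxon2,taxon3) = 0.572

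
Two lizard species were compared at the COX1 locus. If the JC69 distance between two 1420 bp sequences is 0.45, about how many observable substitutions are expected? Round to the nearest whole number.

481

Invert JC69: p = (3/4)(1 − e^(−4d/3)) = 0.75 × (1 − e^(-0.6)) = 0.75 × (1 − 0.548812) = 0.338391.
Expected differing sites = pL ≈ 0.338391 × 1420 = 480.51522 ≈ 481.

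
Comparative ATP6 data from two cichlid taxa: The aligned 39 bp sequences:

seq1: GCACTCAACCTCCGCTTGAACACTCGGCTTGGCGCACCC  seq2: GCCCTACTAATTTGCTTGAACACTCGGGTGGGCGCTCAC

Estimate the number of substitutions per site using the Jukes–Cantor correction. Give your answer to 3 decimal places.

0.396

The sequences differ at 12 of 39 sites, so p = 12/39 ≈ 0.307692.
d = −(3/4) ln(1 − 4p/3) = −0.75 ln(1 − 0.410256) = −0.75 ln(0.589744)
  = −0.75 × (-0.528067) = 0.396050 substitutions/site.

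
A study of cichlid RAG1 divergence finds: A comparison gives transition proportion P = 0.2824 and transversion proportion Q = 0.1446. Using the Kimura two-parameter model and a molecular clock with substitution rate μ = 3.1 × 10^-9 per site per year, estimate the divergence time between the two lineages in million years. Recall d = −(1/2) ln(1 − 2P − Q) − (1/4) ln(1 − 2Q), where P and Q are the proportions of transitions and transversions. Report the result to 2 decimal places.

113.43

Under the Kimura two-parameter model, d = −½ ln(1 − 2P − Q) − ¼ ln(1 − 2Q).
1 − 2P − Q = 0.2906, giving −½ ln(0.2906) = 0.617904.
1 − 2Q = 0.7108, giving −¼ ln(0.7108) = 0.085341.
d = 0.617904 + 0.085341 = 0.703245.
Under a molecular clock d = 2μt, so t = d/(2μ) = 0.703245 / (2 × 3.1 × 10^-9) = 113.43 million years.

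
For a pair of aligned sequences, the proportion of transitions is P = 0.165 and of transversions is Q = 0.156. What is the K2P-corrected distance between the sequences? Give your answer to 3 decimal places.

Under the Kimura two-parameter model, d = −½ ln(1 − 2P − Q) − ¼ ln(1 − 2Q).
1 − 2P − Q = 0.514, giving −½ ln(0.514) = 0.332766.
1 − 2Q = 0.688, giving −¼ ln(0.688) = 0.093492.
d = 0.332766 + 0.093492 = 0.426258.

0.426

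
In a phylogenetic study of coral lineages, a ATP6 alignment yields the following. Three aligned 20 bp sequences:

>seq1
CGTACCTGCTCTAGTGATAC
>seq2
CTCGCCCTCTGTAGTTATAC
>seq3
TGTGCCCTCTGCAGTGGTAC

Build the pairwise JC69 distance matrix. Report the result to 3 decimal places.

d(seq1,seq2) = 0.471, d(seq1,seq3) = 0.471, d(seq2,seq3) = 0.383

seq1–seq2: 7/20 sites differ → p = 0.35, d = −0.75 ln(1 − 0.466667) = 0.471457 ≈ 0.471.
seq1–seq3: 7/20 sites differ → p = 0.35, d = −0.75 ln(1 − 0.466667) = 0.471457 ≈ 0.471.
seq2–seq3: 6/20 sites differ → p = 0.3, d = −0.75 ln(1 − 0.4) = 0.383119 ≈ 0.383.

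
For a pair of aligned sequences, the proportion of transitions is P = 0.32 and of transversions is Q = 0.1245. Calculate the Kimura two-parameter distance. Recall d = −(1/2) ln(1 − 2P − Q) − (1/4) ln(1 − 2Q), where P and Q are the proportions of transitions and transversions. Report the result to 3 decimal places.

0.795

Under the Kimura two-parameter model, d = −½ ln(1 − 2P − Q) − ¼ ln(1 − 2Q).
1 − 2P − Q = 0.2355, giving −½ ln(0.2355) = 0.723022.
1 − 2Q = 0.751, giving −¼ ln(0.751) = 0.071587.
d = 0.723022 + 0.071587 = 0.794609.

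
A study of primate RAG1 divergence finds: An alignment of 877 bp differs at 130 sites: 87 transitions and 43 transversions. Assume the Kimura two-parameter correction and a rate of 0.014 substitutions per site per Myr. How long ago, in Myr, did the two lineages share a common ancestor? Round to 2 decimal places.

P = 87/877 ≈ 0.099202 and Q = 43/877 ≈ 0.049031.
Under the Kimura two-parameter model, d = −½ ln(1 − 2P − Q) − ¼ ln(1 − 2Q).
1 − 2P − Q = 0.752565, giving −½ ln(0.752565) = 0.142134.
1 − 2Q = 0.901938, giving −¼ ln(0.901938) = 0.025802.
d = 0.142134 + 0.025802 = 0.167936.
Under a molecular clock d = 2μt, so t = d/(2μ) = 0.167936 / (2 × 0.014) = 6.00 Myr.

6.00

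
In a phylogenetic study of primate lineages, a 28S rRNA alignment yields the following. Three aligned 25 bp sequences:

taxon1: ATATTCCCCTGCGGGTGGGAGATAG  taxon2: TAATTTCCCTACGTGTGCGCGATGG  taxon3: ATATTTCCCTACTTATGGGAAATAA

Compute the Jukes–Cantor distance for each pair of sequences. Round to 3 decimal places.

taxon1–taxon2: 8/25 sites differ → p = 0.32, d = −0.75 ln(1 − 0.426667) = 0.417216 ≈ 0.417.
taxon1–taxon3: 7/25 sites differ → p = 0.28, d = −0.75 ln(1 − 0.373333) = 0.350505 ≈ 0.351.
taxon2–taxon3: 9/25 sites differ → p = 0.36, d = −0.75 ln(1 − 0.48) = 0.490445 ≈ 0.490.

d(taxon1,taxon2) = 0.417, d(taxon1,taxon3) = 0.351, d(taxon2,taxon3) = 0.490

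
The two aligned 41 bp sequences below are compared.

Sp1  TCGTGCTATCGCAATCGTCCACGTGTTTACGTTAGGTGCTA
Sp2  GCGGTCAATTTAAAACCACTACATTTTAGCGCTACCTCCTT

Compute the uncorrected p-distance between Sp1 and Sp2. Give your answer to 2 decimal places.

0.49

The sequences differ at 20 of 41 positions.
p = 20/41 = 0.487804… ≈ 0.49 (to 2 d.p.).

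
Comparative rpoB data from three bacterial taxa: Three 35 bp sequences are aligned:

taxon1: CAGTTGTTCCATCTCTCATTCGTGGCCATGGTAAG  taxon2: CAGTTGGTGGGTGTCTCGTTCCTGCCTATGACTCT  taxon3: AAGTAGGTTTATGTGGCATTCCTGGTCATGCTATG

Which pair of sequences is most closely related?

taxon1 and taxon3

taxon1–taxon2: 14/35 differ, p = 0.400, d = 0.572.
taxon1–taxon3: 12/35 differ, p = 0.343, d = 0.458.
taxon2–taxon3: 16/35 differ, p = 0.457, d = 0.705.
The smallest distance is between taxon1 and taxon3.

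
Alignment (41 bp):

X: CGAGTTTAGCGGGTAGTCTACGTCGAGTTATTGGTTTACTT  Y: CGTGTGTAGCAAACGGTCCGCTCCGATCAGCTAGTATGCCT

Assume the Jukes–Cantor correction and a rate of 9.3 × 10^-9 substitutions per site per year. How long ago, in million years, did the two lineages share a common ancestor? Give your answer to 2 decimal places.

The sequences differ at 20 of 41 sites, so p = 20/41 ≈ 0.487805.
d = −(3/4) ln(1 − 4p/3) = −0.75 ln(1 − 0.650407) = −0.75 ln(0.349593)
  = −0.75 × (-1.050986) = 0.788240 substitutions/site.
Under a molecular clock d = 2μt, so t = d/(2μ) = 0.788240 / (2 × 9.3 × 10^-9) = 42.38 million years.

42.38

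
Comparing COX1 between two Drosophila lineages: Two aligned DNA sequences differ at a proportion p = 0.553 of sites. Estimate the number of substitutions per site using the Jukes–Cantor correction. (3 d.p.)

d = −(3/4) ln(1 − 4p/3) = −0.75 ln(1 − 0.737333) = −0.75 ln(0.262667)
  = −0.75 × (-1.336868) = 1.002651 substitutions/site.

1.003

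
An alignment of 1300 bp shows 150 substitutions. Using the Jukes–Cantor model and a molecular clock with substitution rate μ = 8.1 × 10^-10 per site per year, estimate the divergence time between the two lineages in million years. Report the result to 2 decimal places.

p = 150/1300 ≈ 0.115385.
d = −(3/4) ln(1 − 4p/3) = −0.75 ln(1 − 0.153847) = −0.75 ln(0.846153)
  = −0.75 × (-0.167055) = 0.125291 substitutions/site.
Under a molecular clock d = 2μt, so t = d/(2μ) = 0.125291 / (2 × 8.1 × 10^-10) = 77.34 million years.

77.34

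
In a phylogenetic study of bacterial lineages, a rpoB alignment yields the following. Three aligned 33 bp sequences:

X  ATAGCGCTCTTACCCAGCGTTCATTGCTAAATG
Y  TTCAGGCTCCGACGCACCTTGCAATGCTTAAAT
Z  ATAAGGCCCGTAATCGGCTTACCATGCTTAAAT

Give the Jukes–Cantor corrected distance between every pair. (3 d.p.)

d(X,Y) = 0.625, d(X,Z) = 0.625, d(Y,Z) = 0.441

X–Y: 14/33 sites differ → p ≈ 0.424242, d = −0.75 ln(1 − 0.565656) = 0.625439 ≈ 0.625.
X–Z: 14/33 sites differ → p ≈ 0.424242, d = −0.75 ln(1 − 0.565656) = 0.625439 ≈ 0.625.
Y–Z: 11/33 sites differ → p ≈ 0.333333, d = −0.75 ln(1 − 0.444444) = 0.440839 ≈ 0.441.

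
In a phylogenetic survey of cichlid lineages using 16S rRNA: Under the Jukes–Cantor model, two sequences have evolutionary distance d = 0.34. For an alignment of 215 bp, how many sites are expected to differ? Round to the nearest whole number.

59

Invert JC69: p = (3/4)(1 − e^(−4d/3)) = 0.75 × (1 − e^(-0.453333)) = 0.75 × (1 − 0.635506) = 0.273371.
Expected differing sites = pL ≈ 0.273371 × 215 = 58.774765 ≈ 59.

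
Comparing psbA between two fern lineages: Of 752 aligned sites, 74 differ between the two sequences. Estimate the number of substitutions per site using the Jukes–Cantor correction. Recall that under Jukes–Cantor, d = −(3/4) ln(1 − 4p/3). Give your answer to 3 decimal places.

0.105

p = 74/752 ≈ 0.098404.
d = −(3/4) ln(1 − 4p/3) = −0.75 ln(1 − 0.131205) = −0.75 ln(0.868795)
  = −0.75 × (-0.140648) = 0.105486 substitutions/site.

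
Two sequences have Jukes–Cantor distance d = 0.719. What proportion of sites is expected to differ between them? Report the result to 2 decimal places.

p = (3/4)(1 − e^(−4d/3)) = 0.75 × (1 − e^(-0.958667)) = 0.75 × (1 − 0.383404) = 0.462447.

0.46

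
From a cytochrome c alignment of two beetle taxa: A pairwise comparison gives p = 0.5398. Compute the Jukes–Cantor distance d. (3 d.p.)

0.954

d = −(3/4) ln(1 − 4p/3) = −0.75 ln(1 − 0.719733) = −0.75 ln(0.280267)
  = −0.75 × (-1.272013) = 0.954010 substitutions/site.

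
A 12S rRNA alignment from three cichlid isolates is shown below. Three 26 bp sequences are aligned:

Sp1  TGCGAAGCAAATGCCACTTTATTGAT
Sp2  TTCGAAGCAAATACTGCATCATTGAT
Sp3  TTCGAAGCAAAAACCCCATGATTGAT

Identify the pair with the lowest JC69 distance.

Sp1–Sp2: 6/26 differ, p = 0.231, d = 0.276.
Sp1–Sp3: 6/26 differ, p = 0.231, d = 0.276.
Sp2–Sp3: 4/26 differ, p = 0.154, d = 0.172.
The smallest distance is between Sp2 and Sp3.

Sp2 and Sp3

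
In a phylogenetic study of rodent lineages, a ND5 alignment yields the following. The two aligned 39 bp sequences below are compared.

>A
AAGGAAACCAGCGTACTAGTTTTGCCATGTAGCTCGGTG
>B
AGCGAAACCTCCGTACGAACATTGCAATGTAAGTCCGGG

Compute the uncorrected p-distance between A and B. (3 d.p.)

The sequences differ at 13 of 39 positions.
p = 13/39 = 0.333333… ≈ 0.333 (to 3 d.p.).

0.333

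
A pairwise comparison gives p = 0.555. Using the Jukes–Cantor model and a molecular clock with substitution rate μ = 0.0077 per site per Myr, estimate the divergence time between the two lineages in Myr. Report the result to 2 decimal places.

65.60

d = −(3/4) ln(1 − 4p/3) = −0.75 ln(1 − 0.74) = −0.75 ln(0.26)
  = −0.75 × (-1.347074) = 1.010306 substitutions/site.
Under a molecular clock d = 2μt, so t = d/(2μ) = 1.010306 / (2 × 0.0077) = 65.60 Myr.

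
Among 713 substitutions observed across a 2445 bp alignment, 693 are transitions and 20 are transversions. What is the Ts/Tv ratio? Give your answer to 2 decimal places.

R = 693/20 = 34.65.

34.65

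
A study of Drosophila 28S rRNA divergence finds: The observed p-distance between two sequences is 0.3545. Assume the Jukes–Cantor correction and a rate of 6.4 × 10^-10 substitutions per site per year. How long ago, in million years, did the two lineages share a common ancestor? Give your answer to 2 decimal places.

374.95

d = −(3/4) ln(1 − 4p/3) = −0.75 ln(1 − 0.472667) = −0.75 ln(0.527333)
  = −0.75 × (-0.639923) = 0.479942 substitutions/site.
Under a molecular clock d = 2μt, so t = d/(2μ) = 0.479942 / (2 × 6.4 × 10^-10) = 374.95 million years.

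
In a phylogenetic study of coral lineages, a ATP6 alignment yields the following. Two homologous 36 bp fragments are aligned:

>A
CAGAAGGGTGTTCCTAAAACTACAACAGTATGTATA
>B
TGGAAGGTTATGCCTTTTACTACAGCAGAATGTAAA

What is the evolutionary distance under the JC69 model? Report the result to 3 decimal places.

0.392

The sequences differ at 11 of 36 sites, so p = 11/36 ≈ 0.305556.
d = −(3/4) ln(1 − 4p/3) = −0.75 ln(1 − 0.407408) = −0.75 ln(0.592592)
  = −0.75 × (-0.523249) = 0.392437 substitutions/site.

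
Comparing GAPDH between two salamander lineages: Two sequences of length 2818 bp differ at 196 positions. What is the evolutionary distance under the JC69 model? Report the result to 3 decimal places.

0.073

p = 196/2818 ≈ 0.069553.
d = −(3/4) ln(1 − 4p/3) = −0.75 ln(1 − 0.092737) = −0.75 ln(0.907263)
  = −0.75 × (-0.097323) = 0.072992 substitutions/site.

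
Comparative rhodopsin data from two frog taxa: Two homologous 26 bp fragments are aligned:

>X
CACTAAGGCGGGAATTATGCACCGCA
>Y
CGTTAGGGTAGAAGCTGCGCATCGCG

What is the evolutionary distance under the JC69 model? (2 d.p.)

0.72

The sequences differ at 12 of 26 sites, so p = 12/26 ≈ 0.461538.
d = −(3/4) ln(1 − 4p/3) = −0.75 ln(1 − 0.615384) = −0.75 ln(0.384616)
  = −0.75 × (-0.955510) = 0.716633 substitutions/site.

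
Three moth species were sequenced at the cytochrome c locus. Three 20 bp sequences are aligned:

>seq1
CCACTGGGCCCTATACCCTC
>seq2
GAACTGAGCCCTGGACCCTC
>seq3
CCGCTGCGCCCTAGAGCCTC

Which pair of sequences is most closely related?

seq1–seq2: 5/20 differ, p = 0.250, d = 0.304.
seq1–seq3: 4/20 differ, p = 0.200, d = 0.233.
seq2–seq3: 6/20 differ, p = 0.300, d = 0.383.
The smallest distance is between seq1 and seq3.

seq1 and seq3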